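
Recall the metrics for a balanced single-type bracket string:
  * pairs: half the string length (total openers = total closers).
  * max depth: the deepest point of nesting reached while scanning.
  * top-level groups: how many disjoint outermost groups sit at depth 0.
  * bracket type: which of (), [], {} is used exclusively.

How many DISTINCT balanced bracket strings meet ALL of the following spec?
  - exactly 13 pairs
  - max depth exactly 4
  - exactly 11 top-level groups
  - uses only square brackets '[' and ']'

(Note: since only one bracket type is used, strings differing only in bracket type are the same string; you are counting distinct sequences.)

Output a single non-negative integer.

Spec: pairs=13 depth=4 groups=11
Count(depth <= 4) = 77
Count(depth <= 3) = 77
Count(depth == 4) = 77 - 77 = 0

Answer: 0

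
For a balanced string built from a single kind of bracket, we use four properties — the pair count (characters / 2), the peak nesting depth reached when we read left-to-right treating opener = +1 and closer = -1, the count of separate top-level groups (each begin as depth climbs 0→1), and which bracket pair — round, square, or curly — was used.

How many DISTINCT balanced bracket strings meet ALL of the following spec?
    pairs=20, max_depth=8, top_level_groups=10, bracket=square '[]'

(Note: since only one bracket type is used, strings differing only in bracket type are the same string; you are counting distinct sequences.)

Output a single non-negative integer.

Spec: pairs=20 depth=8 groups=10
Count(depth <= 8) = 10011515
Count(depth <= 7) = 9986295
Count(depth == 8) = 10011515 - 9986295 = 25220

Answer: 25220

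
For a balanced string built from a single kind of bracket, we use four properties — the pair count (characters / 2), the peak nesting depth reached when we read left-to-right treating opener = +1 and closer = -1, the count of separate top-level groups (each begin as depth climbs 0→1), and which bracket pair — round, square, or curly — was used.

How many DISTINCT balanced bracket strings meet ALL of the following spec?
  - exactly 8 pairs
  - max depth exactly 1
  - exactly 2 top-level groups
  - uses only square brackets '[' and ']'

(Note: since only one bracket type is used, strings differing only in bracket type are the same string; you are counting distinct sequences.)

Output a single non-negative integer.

Answer: 0

Derivation:
Spec: pairs=8 depth=1 groups=2
Count(depth <= 1) = 0
Count(depth <= 0) = 0
Count(depth == 1) = 0 - 0 = 0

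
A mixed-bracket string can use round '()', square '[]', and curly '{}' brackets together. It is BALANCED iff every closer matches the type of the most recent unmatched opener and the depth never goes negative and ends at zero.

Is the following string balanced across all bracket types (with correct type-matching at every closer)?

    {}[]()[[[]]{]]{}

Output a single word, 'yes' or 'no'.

pos 0: push '{'; stack = {
pos 1: '}' matches '{'; pop; stack = (empty)
pos 2: push '['; stack = [
pos 3: ']' matches '['; pop; stack = (empty)
pos 4: push '('; stack = (
pos 5: ')' matches '('; pop; stack = (empty)
pos 6: push '['; stack = [
pos 7: push '['; stack = [[
pos 8: push '['; stack = [[[
pos 9: ']' matches '['; pop; stack = [[
pos 10: ']' matches '['; pop; stack = [
pos 11: push '{'; stack = [{
pos 12: saw closer ']' but top of stack is '{' (expected '}') → INVALID
Verdict: type mismatch at position 12: ']' closes '{' → no

Answer: no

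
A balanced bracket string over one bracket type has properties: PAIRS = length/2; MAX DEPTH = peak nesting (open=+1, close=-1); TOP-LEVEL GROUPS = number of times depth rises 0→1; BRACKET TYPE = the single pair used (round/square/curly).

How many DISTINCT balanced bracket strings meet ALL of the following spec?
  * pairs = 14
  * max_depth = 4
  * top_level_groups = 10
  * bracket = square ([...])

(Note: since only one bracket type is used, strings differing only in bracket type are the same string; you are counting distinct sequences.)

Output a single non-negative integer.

Answer: 140

Derivation:
Spec: pairs=14 depth=4 groups=10
Count(depth <= 4) = 1690
Count(depth <= 3) = 1550
Count(depth == 4) = 1690 - 1550 = 140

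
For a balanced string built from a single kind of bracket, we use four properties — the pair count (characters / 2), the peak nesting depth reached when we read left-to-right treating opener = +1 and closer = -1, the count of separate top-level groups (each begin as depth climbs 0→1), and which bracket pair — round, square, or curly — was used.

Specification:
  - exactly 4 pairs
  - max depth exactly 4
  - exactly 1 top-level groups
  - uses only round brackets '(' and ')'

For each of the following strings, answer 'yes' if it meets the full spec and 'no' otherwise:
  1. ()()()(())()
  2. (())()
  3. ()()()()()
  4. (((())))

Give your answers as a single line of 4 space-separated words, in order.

Answer: no no no yes

Derivation:
String 1 '()()()(())()': depth seq [1 0 1 0 1 0 1 2 1 0 1 0]
  -> pairs=6 depth=2 groups=5 -> no
String 2 '(())()': depth seq [1 2 1 0 1 0]
  -> pairs=3 depth=2 groups=2 -> no
String 3 '()()()()()': depth seq [1 0 1 0 1 0 1 0 1 0]
  -> pairs=5 depth=1 groups=5 -> no
String 4 '(((())))': depth seq [1 2 3 4 3 2 1 0]
  -> pairs=4 depth=4 groups=1 -> yes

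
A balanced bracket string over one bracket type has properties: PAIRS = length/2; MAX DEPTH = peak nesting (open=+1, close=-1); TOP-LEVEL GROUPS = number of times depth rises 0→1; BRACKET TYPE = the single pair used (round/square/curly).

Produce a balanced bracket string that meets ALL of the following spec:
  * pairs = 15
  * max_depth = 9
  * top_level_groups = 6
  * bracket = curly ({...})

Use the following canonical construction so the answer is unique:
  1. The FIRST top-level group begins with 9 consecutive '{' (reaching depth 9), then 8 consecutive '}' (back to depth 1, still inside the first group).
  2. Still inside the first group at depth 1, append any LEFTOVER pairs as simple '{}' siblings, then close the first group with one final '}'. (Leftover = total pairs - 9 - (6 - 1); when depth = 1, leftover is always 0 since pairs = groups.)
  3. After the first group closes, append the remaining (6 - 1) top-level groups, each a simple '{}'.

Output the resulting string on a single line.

Spec: pairs=15 depth=9 groups=6
Leftover pairs = 15 - 9 - (6-1) = 1
First group: deep chain of depth 9 + 1 sibling pairs
Remaining 5 groups: simple '{}' each

Answer: {{{{{{{{{}}}}}}}}{}}{}{}{}{}{}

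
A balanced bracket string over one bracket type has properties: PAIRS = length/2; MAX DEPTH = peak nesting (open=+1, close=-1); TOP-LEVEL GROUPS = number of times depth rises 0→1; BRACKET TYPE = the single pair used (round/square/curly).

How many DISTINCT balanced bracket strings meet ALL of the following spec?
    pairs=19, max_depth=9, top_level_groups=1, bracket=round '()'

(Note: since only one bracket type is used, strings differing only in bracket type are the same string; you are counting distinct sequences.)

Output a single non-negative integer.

Answer: 54190390

Derivation:
Spec: pairs=19 depth=9 groups=1
Count(depth <= 9) = 435668420
Count(depth <= 8) = 381478030
Count(depth == 9) = 435668420 - 381478030 = 54190390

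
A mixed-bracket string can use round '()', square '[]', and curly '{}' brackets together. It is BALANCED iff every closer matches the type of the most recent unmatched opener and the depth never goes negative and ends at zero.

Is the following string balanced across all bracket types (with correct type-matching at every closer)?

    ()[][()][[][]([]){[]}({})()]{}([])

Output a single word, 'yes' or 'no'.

Answer: yes

Derivation:
pos 0: push '('; stack = (
pos 1: ')' matches '('; pop; stack = (empty)
pos 2: push '['; stack = [
pos 3: ']' matches '['; pop; stack = (empty)
pos 4: push '['; stack = [
pos 5: push '('; stack = [(
pos 6: ')' matches '('; pop; stack = [
pos 7: ']' matches '['; pop; stack = (empty)
pos 8: push '['; stack = [
pos 9: push '['; stack = [[
pos 10: ']' matches '['; pop; stack = [
pos 11: push '['; stack = [[
pos 12: ']' matches '['; pop; stack = [
pos 13: push '('; stack = [(
pos 14: push '['; stack = [([
pos 15: ']' matches '['; pop; stack = [(
pos 16: ')' matches '('; pop; stack = [
pos 17: push '{'; stack = [{
pos 18: push '['; stack = [{[
pos 19: ']' matches '['; pop; stack = [{
pos 20: '}' matches '{'; pop; stack = [
pos 21: push '('; stack = [(
pos 22: push '{'; stack = [({
pos 23: '}' matches '{'; pop; stack = [(
pos 24: ')' matches '('; pop; stack = [
pos 25: push '('; stack = [(
pos 26: ')' matches '('; pop; stack = [
pos 27: ']' matches '['; pop; stack = (empty)
pos 28: push '{'; stack = {
pos 29: '}' matches '{'; pop; stack = (empty)
pos 30: push '('; stack = (
pos 31: push '['; stack = ([
pos 32: ']' matches '['; pop; stack = (
pos 33: ')' matches '('; pop; stack = (empty)
end: stack empty → VALID
Verdict: properly nested → yes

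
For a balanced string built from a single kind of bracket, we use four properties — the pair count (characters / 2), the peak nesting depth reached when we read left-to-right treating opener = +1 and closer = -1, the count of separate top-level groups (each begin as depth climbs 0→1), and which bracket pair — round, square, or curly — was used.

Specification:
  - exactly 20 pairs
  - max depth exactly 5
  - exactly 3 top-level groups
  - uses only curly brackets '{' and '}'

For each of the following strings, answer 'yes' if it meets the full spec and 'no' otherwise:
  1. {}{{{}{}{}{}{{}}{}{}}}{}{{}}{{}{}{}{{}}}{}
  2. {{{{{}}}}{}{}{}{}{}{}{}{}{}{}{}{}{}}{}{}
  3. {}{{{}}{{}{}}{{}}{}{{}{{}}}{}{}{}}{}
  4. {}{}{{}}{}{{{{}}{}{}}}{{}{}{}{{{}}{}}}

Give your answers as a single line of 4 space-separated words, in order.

Answer: no yes no no

Derivation:
String 1 '{}{{{}{}{}{}{{}}{}{}}}{}{{}}{{}{}{}{{}}}{}': depth seq [1 0 1 2 3 2 3 2 3 2 3 2 3 4 3 2 3 2 3 2 1 0 1 0 1 2 1 0 1 2 1 2 1 2 1 2 3 2 1 0 1 0]
  -> pairs=21 depth=4 groups=6 -> no
String 2 '{{{{{}}}}{}{}{}{}{}{}{}{}{}{}{}{}{}}{}{}': depth seq [1 2 3 4 5 4 3 2 1 2 1 2 1 2 1 2 1 2 1 2 1 2 1 2 1 2 1 2 1 2 1 2 1 2 1 0 1 0 1 0]
  -> pairs=20 depth=5 groups=3 -> yes
String 3 '{}{{{}}{{}{}}{{}}{}{{}{{}}}{}{}{}}{}': depth seq [1 0 1 2 3 2 1 2 3 2 3 2 1 2 3 2 1 2 1 2 3 2 3 4 3 2 1 2 1 2 1 2 1 0 1 0]
  -> pairs=18 depth=4 groups=3 -> no
String 4 '{}{}{{}}{}{{{{}}{}{}}}{{}{}{}{{{}}{}}}': depth seq [1 0 1 0 1 2 1 0 1 0 1 2 3 4 3 2 3 2 3 2 1 0 1 2 1 2 1 2 1 2 3 4 3 2 3 2 1 0]
  -> pairs=19 depth=4 groups=6 -> no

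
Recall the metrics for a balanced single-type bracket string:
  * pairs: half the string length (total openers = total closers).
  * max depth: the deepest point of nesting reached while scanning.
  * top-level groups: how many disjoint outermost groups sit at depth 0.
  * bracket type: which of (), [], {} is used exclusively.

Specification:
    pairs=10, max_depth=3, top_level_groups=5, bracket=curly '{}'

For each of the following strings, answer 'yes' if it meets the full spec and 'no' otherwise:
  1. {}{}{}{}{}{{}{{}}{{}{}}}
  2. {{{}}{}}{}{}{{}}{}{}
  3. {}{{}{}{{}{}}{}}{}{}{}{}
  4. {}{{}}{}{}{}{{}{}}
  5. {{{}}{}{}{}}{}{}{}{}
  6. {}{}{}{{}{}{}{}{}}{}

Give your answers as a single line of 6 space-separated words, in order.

Answer: no no no no yes no

Derivation:
String 1 '{}{}{}{}{}{{}{{}}{{}{}}}': depth seq [1 0 1 0 1 0 1 0 1 0 1 2 1 2 3 2 1 2 3 2 3 2 1 0]
  -> pairs=12 depth=3 groups=6 -> no
String 2 '{{{}}{}}{}{}{{}}{}{}': depth seq [1 2 3 2 1 2 1 0 1 0 1 0 1 2 1 0 1 0 1 0]
  -> pairs=10 depth=3 groups=6 -> no
String 3 '{}{{}{}{{}{}}{}}{}{}{}{}': depth seq [1 0 1 2 1 2 1 2 3 2 3 2 1 2 1 0 1 0 1 0 1 0 1 0]
  -> pairs=12 depth=3 groups=6 -> no
String 4 '{}{{}}{}{}{}{{}{}}': depth seq [1 0 1 2 1 0 1 0 1 0 1 0 1 2 1 2 1 0]
  -> pairs=9 depth=2 groups=6 -> no
String 5 '{{{}}{}{}{}}{}{}{}{}': depth seq [1 2 3 2 1 2 1 2 1 2 1 0 1 0 1 0 1 0 1 0]
  -> pairs=10 depth=3 groups=5 -> yes
String 6 '{}{}{}{{}{}{}{}{}}{}': depth seq [1 0 1 0 1 0 1 2 1 2 1 2 1 2 1 2 1 0 1 0]
  -> pairs=10 depth=2 groups=5 -> no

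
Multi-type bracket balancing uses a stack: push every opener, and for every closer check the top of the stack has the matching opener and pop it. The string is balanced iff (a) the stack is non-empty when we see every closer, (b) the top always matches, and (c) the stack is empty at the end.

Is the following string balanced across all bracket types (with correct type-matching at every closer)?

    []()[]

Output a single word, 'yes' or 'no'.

pos 0: push '['; stack = [
pos 1: ']' matches '['; pop; stack = (empty)
pos 2: push '('; stack = (
pos 3: ')' matches '('; pop; stack = (empty)
pos 4: push '['; stack = [
pos 5: ']' matches '['; pop; stack = (empty)
end: stack empty → VALID
Verdict: properly nested → yes

Answer: yes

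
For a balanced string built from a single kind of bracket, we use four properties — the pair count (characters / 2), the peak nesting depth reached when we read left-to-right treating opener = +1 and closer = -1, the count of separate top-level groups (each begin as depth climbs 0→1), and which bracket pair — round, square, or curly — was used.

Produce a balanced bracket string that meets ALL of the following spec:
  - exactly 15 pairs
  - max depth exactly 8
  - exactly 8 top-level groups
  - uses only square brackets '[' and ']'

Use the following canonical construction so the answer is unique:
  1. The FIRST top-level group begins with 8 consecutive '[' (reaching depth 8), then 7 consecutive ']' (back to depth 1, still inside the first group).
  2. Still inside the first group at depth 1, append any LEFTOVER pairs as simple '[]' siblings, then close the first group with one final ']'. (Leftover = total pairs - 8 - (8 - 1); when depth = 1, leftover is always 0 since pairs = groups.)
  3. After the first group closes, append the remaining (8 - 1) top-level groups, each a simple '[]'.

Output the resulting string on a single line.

Spec: pairs=15 depth=8 groups=8
Leftover pairs = 15 - 8 - (8-1) = 0
First group: deep chain of depth 8 + 0 sibling pairs
Remaining 7 groups: simple '[]' each

Answer: [[[[[[[[]]]]]]]][][][][][][][]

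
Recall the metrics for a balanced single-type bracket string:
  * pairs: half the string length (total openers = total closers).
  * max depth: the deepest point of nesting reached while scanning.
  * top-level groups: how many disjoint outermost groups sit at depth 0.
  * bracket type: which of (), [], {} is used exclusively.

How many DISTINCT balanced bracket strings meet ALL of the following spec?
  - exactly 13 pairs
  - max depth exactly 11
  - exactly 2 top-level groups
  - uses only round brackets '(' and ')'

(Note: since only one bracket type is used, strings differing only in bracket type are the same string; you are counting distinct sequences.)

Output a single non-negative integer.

Spec: pairs=13 depth=11 groups=2
Count(depth <= 11) = 208010
Count(depth <= 10) = 207970
Count(depth == 11) = 208010 - 207970 = 40

Answer: 40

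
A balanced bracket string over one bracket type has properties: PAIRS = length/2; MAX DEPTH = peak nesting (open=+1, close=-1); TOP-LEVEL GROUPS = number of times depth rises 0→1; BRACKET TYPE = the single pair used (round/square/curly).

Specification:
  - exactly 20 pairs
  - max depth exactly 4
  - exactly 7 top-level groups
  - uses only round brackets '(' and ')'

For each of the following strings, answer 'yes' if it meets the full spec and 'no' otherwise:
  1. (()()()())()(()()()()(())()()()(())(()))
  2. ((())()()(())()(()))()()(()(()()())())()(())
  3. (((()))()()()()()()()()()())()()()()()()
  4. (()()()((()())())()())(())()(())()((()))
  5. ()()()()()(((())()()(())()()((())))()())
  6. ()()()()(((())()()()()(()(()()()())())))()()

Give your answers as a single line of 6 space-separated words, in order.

Answer: no no yes no no no

Derivation:
String 1 '(()()()())()(()()()()(())()()()(())(()))': depth seq [1 2 1 2 1 2 1 2 1 0 1 0 1 2 1 2 1 2 1 2 1 2 3 2 1 2 1 2 1 2 1 2 3 2 1 2 3 2 1 0]
  -> pairs=20 depth=3 groups=3 -> no
String 2 '((())()()(())()(()))()()(()(()()())())()(())': depth seq [1 2 3 2 1 2 1 2 1 2 3 2 1 2 1 2 3 2 1 0 1 0 1 0 1 2 1 2 3 2 3 2 3 2 1 2 1 0 1 0 1 2 1 0]
  -> pairs=22 depth=3 groups=6 -> no
String 3 '(((()))()()()()()()()()()())()()()()()()': depth seq [1 2 3 4 3 2 1 2 1 2 1 2 1 2 1 2 1 2 1 2 1 2 1 2 1 2 1 0 1 0 1 0 1 0 1 0 1 0 1 0]
  -> pairs=20 depth=4 groups=7 -> yes
String 4 '(()()()((()())())()())(())()(())()((()))': depth seq [1 2 1 2 1 2 1 2 3 4 3 4 3 2 3 2 1 2 1 2 1 0 1 2 1 0 1 0 1 2 1 0 1 0 1 2 3 2 1 0]
  -> pairs=20 depth=4 groups=6 -> no
String 5 '()()()()()(((())()()(())()()((())))()())': depth seq [1 0 1 0 1 0 1 0 1 0 1 2 3 4 3 2 3 2 3 2 3 4 3 2 3 2 3 2 3 4 5 4 3 2 1 2 1 2 1 0]
  -> pairs=20 depth=5 groups=6 -> no
String 6 '()()()()(((())()()()()(()(()()()())())))()()': depth seq [1 0 1 0 1 0 1 0 1 2 3 4 3 2 3 2 3 2 3 2 3 2 3 4 3 4 5 4 5 4 5 4 5 4 3 4 3 2 1 0 1 0 1 0]
  -> pairs=22 depth=5 groups=7 -> no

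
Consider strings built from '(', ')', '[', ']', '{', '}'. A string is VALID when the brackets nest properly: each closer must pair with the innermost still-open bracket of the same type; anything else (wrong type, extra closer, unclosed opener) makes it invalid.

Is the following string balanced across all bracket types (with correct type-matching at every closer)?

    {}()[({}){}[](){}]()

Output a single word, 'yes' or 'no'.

pos 0: push '{'; stack = {
pos 1: '}' matches '{'; pop; stack = (empty)
pos 2: push '('; stack = (
pos 3: ')' matches '('; pop; stack = (empty)
pos 4: push '['; stack = [
pos 5: push '('; stack = [(
pos 6: push '{'; stack = [({
pos 7: '}' matches '{'; pop; stack = [(
pos 8: ')' matches '('; pop; stack = [
pos 9: push '{'; stack = [{
pos 10: '}' matches '{'; pop; stack = [
pos 11: push '['; stack = [[
pos 12: ']' matches '['; pop; stack = [
pos 13: push '('; stack = [(
pos 14: ')' matches '('; pop; stack = [
pos 15: push '{'; stack = [{
pos 16: '}' matches '{'; pop; stack = [
pos 17: ']' matches '['; pop; stack = (empty)
pos 18: push '('; stack = (
pos 19: ')' matches '('; pop; stack = (empty)
end: stack empty → VALID
Verdict: properly nested → yes

Answer: yes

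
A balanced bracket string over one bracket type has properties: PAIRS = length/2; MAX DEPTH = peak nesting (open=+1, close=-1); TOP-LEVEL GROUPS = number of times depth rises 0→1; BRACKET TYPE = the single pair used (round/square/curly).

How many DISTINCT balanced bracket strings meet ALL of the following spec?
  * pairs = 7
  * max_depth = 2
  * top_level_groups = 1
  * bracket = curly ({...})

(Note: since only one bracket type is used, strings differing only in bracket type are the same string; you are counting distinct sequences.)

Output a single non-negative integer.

Answer: 1

Derivation:
Spec: pairs=7 depth=2 groups=1
Count(depth <= 2) = 1
Count(depth <= 1) = 0
Count(depth == 2) = 1 - 0 = 1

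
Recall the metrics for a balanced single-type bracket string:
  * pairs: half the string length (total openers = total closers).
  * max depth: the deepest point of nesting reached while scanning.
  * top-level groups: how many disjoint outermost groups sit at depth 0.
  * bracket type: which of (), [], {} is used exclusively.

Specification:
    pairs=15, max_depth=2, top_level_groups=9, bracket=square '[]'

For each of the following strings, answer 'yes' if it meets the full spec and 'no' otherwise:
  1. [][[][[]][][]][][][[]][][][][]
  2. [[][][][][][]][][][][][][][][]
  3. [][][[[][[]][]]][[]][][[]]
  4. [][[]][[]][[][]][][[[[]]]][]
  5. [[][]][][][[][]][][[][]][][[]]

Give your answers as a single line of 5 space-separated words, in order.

Answer: no yes no no no

Derivation:
String 1 '[][[][[]][][]][][][[]][][][][]': depth seq [1 0 1 2 1 2 3 2 1 2 1 2 1 0 1 0 1 0 1 2 1 0 1 0 1 0 1 0 1 0]
  -> pairs=15 depth=3 groups=9 -> no
String 2 '[[][][][][][]][][][][][][][][]': depth seq [1 2 1 2 1 2 1 2 1 2 1 2 1 0 1 0 1 0 1 0 1 0 1 0 1 0 1 0 1 0]
  -> pairs=15 depth=2 groups=9 -> yes
String 3 '[][][[[][[]][]]][[]][][[]]': depth seq [1 0 1 0 1 2 3 2 3 4 3 2 3 2 1 0 1 2 1 0 1 0 1 2 1 0]
  -> pairs=13 depth=4 groups=6 -> no
String 4 '[][[]][[]][[][]][][[[[]]]][]': depth seq [1 0 1 2 1 0 1 2 1 0 1 2 1 2 1 0 1 0 1 2 3 4 3 2 1 0 1 0]
  -> pairs=14 depth=4 groups=7 -> no
String 5 '[[][]][][][[][]][][[][]][][[]]': depth seq [1 2 1 2 1 0 1 0 1 0 1 2 1 2 1 0 1 0 1 2 1 2 1 0 1 0 1 2 1 0]
  -> pairs=15 depth=2 groups=8 -> no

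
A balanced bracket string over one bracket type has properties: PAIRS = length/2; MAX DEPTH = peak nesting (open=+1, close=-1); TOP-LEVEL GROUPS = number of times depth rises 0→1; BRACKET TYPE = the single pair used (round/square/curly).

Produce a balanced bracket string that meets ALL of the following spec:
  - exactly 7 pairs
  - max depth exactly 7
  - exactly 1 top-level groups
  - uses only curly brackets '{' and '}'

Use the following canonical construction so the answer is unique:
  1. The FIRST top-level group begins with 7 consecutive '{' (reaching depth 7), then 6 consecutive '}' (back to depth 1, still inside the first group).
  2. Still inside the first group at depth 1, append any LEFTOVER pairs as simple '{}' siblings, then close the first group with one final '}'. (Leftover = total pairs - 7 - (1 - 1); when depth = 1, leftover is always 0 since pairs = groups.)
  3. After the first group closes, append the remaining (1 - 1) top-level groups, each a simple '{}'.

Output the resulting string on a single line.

Spec: pairs=7 depth=7 groups=1
Leftover pairs = 7 - 7 - (1-1) = 0
First group: deep chain of depth 7 + 0 sibling pairs
Remaining 0 groups: simple '{}' each

Answer: {{{{{{{}}}}}}}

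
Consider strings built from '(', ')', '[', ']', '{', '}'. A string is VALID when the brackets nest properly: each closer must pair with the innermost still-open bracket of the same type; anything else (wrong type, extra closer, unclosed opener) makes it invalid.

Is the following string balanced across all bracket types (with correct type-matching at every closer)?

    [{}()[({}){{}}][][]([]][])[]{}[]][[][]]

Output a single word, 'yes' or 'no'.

pos 0: push '['; stack = [
pos 1: push '{'; stack = [{
pos 2: '}' matches '{'; pop; stack = [
pos 3: push '('; stack = [(
pos 4: ')' matches '('; pop; stack = [
pos 5: push '['; stack = [[
pos 6: push '('; stack = [[(
pos 7: push '{'; stack = [[({
pos 8: '}' matches '{'; pop; stack = [[(
pos 9: ')' matches '('; pop; stack = [[
pos 10: push '{'; stack = [[{
pos 11: push '{'; stack = [[{{
pos 12: '}' matches '{'; pop; stack = [[{
pos 13: '}' matches '{'; pop; stack = [[
pos 14: ']' matches '['; pop; stack = [
pos 15: push '['; stack = [[
pos 16: ']' matches '['; pop; stack = [
pos 17: push '['; stack = [[
pos 18: ']' matches '['; pop; stack = [
pos 19: push '('; stack = [(
pos 20: push '['; stack = [([
pos 21: ']' matches '['; pop; stack = [(
pos 22: saw closer ']' but top of stack is '(' (expected ')') → INVALID
Verdict: type mismatch at position 22: ']' closes '(' → no

Answer: no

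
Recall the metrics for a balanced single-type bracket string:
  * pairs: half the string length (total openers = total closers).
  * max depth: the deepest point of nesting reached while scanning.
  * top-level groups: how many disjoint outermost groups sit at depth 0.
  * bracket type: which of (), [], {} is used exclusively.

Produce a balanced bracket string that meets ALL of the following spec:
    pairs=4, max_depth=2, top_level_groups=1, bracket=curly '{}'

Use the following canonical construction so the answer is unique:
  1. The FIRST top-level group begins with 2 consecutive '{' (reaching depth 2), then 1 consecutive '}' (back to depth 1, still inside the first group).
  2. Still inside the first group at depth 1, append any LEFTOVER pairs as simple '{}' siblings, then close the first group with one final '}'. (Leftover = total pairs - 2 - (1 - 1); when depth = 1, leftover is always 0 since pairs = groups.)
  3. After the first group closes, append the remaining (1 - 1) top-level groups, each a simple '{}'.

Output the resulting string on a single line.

Spec: pairs=4 depth=2 groups=1
Leftover pairs = 4 - 2 - (1-1) = 2
First group: deep chain of depth 2 + 2 sibling pairs
Remaining 0 groups: simple '{}' each

Answer: {{}{}{}}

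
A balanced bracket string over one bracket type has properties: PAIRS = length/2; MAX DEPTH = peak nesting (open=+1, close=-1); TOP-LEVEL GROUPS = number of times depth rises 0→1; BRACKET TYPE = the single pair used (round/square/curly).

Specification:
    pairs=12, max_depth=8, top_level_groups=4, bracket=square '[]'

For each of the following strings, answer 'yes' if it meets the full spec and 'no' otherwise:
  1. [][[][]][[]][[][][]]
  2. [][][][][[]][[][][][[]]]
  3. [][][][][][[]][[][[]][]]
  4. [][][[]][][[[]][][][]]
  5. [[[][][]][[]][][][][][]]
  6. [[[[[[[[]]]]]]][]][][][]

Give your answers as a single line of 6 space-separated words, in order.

Answer: no no no no no yes

Derivation:
String 1 '[][[][]][[]][[][][]]': depth seq [1 0 1 2 1 2 1 0 1 2 1 0 1 2 1 2 1 2 1 0]
  -> pairs=10 depth=2 groups=4 -> no
String 2 '[][][][][[]][[][][][[]]]': depth seq [1 0 1 0 1 0 1 0 1 2 1 0 1 2 1 2 1 2 1 2 3 2 1 0]
  -> pairs=12 depth=3 groups=6 -> no
String 3 '[][][][][][[]][[][[]][]]': depth seq [1 0 1 0 1 0 1 0 1 0 1 2 1 0 1 2 1 2 3 2 1 2 1 0]
  -> pairs=12 depth=3 groups=7 -> no
String 4 '[][][[]][][[[]][][][]]': depth seq [1 0 1 0 1 2 1 0 1 0 1 2 3 2 1 2 1 2 1 2 1 0]
  -> pairs=11 depth=3 groups=5 -> no
String 5 '[[[][][]][[]][][][][][]]': depth seq [1 2 3 2 3 2 3 2 1 2 3 2 1 2 1 2 1 2 1 2 1 2 1 0]
  -> pairs=12 depth=3 groups=1 -> no
String 6 '[[[[[[[[]]]]]]][]][][][]': depth seq [1 2 3 4 5 6 7 8 7 6 5 4 3 2 1 2 1 0 1 0 1 0 1 0]
  -> pairs=12 depth=8 groups=4 -> yes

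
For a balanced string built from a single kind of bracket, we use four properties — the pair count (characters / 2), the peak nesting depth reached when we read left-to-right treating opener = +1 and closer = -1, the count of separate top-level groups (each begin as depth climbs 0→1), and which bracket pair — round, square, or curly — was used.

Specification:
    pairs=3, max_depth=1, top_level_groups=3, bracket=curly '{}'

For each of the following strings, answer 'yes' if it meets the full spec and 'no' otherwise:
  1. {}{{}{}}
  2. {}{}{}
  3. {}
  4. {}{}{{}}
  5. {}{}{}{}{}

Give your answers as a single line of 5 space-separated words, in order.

String 1 '{}{{}{}}': depth seq [1 0 1 2 1 2 1 0]
  -> pairs=4 depth=2 groups=2 -> no
String 2 '{}{}{}': depth seq [1 0 1 0 1 0]
  -> pairs=3 depth=1 groups=3 -> yes
String 3 '{}': depth seq [1 0]
  -> pairs=1 depth=1 groups=1 -> no
String 4 '{}{}{{}}': depth seq [1 0 1 0 1 2 1 0]
  -> pairs=4 depth=2 groups=3 -> no
String 5 '{}{}{}{}{}': depth seq [1 0 1 0 1 0 1 0 1 0]
  -> pairs=5 depth=1 groups=5 -> no

Answer: no yes no no no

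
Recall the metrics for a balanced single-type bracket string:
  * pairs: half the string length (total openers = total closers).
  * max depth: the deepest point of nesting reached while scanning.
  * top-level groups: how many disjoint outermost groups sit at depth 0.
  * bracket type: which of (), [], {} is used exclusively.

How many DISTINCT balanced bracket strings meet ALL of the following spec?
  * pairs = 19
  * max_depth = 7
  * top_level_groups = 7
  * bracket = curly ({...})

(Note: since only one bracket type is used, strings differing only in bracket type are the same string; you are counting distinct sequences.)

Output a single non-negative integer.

Answer: 1710863

Derivation:
Spec: pairs=19 depth=7 groups=7
Count(depth <= 7) = 31223633
Count(depth <= 6) = 29512770
Count(depth == 7) = 31223633 - 29512770 = 1710863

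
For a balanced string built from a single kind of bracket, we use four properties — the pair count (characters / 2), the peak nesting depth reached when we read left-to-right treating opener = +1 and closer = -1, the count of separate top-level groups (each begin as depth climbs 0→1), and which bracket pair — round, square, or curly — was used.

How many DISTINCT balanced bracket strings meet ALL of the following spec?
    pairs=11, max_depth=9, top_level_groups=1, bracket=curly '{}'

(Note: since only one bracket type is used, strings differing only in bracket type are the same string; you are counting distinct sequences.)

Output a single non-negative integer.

Spec: pairs=11 depth=9 groups=1
Count(depth <= 9) = 16778
Count(depth <= 8) = 16645
Count(depth == 9) = 16778 - 16645 = 133

Answer: 133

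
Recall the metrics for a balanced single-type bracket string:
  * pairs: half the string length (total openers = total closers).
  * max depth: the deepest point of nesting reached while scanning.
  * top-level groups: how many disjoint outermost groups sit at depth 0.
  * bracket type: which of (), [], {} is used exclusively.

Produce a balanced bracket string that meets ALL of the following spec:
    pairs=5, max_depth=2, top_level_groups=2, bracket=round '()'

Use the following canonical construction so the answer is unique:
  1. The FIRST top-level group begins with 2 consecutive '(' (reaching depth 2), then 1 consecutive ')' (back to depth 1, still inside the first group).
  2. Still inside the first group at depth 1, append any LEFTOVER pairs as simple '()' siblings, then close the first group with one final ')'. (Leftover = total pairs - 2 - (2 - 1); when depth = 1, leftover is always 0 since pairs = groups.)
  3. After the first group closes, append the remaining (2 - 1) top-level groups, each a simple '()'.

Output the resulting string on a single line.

Spec: pairs=5 depth=2 groups=2
Leftover pairs = 5 - 2 - (2-1) = 2
First group: deep chain of depth 2 + 2 sibling pairs
Remaining 1 groups: simple '()' each

Answer: (()()())()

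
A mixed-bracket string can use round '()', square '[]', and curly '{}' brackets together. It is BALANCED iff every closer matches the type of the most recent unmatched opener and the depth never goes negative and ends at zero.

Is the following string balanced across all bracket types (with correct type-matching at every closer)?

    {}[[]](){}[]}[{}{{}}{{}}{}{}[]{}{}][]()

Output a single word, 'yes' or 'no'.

pos 0: push '{'; stack = {
pos 1: '}' matches '{'; pop; stack = (empty)
pos 2: push '['; stack = [
pos 3: push '['; stack = [[
pos 4: ']' matches '['; pop; stack = [
pos 5: ']' matches '['; pop; stack = (empty)
pos 6: push '('; stack = (
pos 7: ')' matches '('; pop; stack = (empty)
pos 8: push '{'; stack = {
pos 9: '}' matches '{'; pop; stack = (empty)
pos 10: push '['; stack = [
pos 11: ']' matches '['; pop; stack = (empty)
pos 12: saw closer '}' but stack is empty → INVALID
Verdict: unmatched closer '}' at position 12 → no

Answer: no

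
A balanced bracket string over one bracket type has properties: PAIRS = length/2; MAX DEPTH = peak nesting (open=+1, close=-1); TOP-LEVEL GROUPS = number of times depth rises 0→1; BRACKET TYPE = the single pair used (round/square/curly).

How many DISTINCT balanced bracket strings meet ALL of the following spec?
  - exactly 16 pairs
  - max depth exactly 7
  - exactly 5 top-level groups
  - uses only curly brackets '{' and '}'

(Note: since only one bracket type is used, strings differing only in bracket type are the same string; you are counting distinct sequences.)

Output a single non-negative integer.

Spec: pairs=16 depth=7 groups=5
Count(depth <= 7) = 2364050
Count(depth <= 6) = 2222025
Count(depth == 7) = 2364050 - 2222025 = 142025

Answer: 142025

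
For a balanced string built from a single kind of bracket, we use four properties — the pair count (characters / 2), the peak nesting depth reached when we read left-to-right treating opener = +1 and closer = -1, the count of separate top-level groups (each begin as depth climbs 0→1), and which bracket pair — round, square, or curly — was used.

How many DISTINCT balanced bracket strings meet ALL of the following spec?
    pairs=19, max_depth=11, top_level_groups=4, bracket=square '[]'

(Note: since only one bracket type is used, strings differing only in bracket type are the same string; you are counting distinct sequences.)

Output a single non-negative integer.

Spec: pairs=19 depth=11 groups=4
Count(depth <= 11) = 218226976
Count(depth <= 10) = 217705312
Count(depth == 11) = 218226976 - 217705312 = 521664

Answer: 521664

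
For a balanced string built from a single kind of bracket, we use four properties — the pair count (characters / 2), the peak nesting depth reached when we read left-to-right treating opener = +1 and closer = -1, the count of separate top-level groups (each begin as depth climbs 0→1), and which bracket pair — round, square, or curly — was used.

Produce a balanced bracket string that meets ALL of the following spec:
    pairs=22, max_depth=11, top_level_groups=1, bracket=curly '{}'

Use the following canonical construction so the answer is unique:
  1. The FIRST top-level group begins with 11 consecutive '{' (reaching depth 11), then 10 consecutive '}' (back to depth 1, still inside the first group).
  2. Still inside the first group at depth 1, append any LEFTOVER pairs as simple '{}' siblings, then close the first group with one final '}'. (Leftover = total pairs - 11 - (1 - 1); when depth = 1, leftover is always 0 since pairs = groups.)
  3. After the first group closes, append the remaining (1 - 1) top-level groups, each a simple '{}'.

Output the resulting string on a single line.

Answer: {{{{{{{{{{{}}}}}}}}}}{}{}{}{}{}{}{}{}{}{}{}}

Derivation:
Spec: pairs=22 depth=11 groups=1
Leftover pairs = 22 - 11 - (1-1) = 11
First group: deep chain of depth 11 + 11 sibling pairs
Remaining 0 groups: simple '{}' each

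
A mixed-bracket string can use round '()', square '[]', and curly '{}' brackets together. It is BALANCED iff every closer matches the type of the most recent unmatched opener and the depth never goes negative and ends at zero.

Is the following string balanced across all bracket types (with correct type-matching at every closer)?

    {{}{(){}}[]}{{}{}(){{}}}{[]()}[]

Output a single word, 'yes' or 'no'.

pos 0: push '{'; stack = {
pos 1: push '{'; stack = {{
pos 2: '}' matches '{'; pop; stack = {
pos 3: push '{'; stack = {{
pos 4: push '('; stack = {{(
pos 5: ')' matches '('; pop; stack = {{
pos 6: push '{'; stack = {{{
pos 7: '}' matches '{'; pop; stack = {{
pos 8: '}' matches '{'; pop; stack = {
pos 9: push '['; stack = {[
pos 10: ']' matches '['; pop; stack = {
pos 11: '}' matches '{'; pop; stack = (empty)
pos 12: push '{'; stack = {
pos 13: push '{'; stack = {{
pos 14: '}' matches '{'; pop; stack = {
pos 15: push '{'; stack = {{
pos 16: '}' matches '{'; pop; stack = {
pos 17: push '('; stack = {(
pos 18: ')' matches '('; pop; stack = {
pos 19: push '{'; stack = {{
pos 20: push '{'; stack = {{{
pos 21: '}' matches '{'; pop; stack = {{
pos 22: '}' matches '{'; pop; stack = {
pos 23: '}' matches '{'; pop; stack = (empty)
pos 24: push '{'; stack = {
pos 25: push '['; stack = {[
pos 26: ']' matches '['; pop; stack = {
pos 27: push '('; stack = {(
pos 28: ')' matches '('; pop; stack = {
pos 29: '}' matches '{'; pop; stack = (empty)
pos 30: push '['; stack = [
pos 31: ']' matches '['; pop; stack = (empty)
end: stack empty → VALID
Verdict: properly nested → yes

Answer: yes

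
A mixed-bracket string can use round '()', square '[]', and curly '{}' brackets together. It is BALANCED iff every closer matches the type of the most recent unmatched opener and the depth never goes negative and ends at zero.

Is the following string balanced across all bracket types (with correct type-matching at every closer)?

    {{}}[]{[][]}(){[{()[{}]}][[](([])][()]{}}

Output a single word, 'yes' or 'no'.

pos 0: push '{'; stack = {
pos 1: push '{'; stack = {{
pos 2: '}' matches '{'; pop; stack = {
pos 3: '}' matches '{'; pop; stack = (empty)
pos 4: push '['; stack = [
pos 5: ']' matches '['; pop; stack = (empty)
pos 6: push '{'; stack = {
pos 7: push '['; stack = {[
pos 8: ']' matches '['; pop; stack = {
pos 9: push '['; stack = {[
pos 10: ']' matches '['; pop; stack = {
pos 11: '}' matches '{'; pop; stack = (empty)
pos 12: push '('; stack = (
pos 13: ')' matches '('; pop; stack = (empty)
pos 14: push '{'; stack = {
pos 15: push '['; stack = {[
pos 16: push '{'; stack = {[{
pos 17: push '('; stack = {[{(
pos 18: ')' matches '('; pop; stack = {[{
pos 19: push '['; stack = {[{[
pos 20: push '{'; stack = {[{[{
pos 21: '}' matches '{'; pop; stack = {[{[
pos 22: ']' matches '['; pop; stack = {[{
pos 23: '}' matches '{'; pop; stack = {[
pos 24: ']' matches '['; pop; stack = {
pos 25: push '['; stack = {[
pos 26: push '['; stack = {[[
pos 27: ']' matches '['; pop; stack = {[
pos 28: push '('; stack = {[(
pos 29: push '('; stack = {[((
pos 30: push '['; stack = {[(([
pos 31: ']' matches '['; pop; stack = {[((
pos 32: ')' matches '('; pop; stack = {[(
pos 33: saw closer ']' but top of stack is '(' (expected ')') → INVALID
Verdict: type mismatch at position 33: ']' closes '(' → no

Answer: no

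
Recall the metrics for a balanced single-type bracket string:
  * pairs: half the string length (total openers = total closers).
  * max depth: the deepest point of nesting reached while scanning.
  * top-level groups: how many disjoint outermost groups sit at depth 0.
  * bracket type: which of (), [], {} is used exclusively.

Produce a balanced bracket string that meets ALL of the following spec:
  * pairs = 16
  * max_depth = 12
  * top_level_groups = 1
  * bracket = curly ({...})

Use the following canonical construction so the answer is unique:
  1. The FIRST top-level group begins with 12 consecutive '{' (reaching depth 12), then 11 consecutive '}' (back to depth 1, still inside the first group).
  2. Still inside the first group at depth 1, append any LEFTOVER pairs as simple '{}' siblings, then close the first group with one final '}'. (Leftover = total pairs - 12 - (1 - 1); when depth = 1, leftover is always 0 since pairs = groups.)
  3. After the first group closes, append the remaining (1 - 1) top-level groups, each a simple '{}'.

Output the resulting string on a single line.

Answer: {{{{{{{{{{{{}}}}}}}}}}}{}{}{}{}}

Derivation:
Spec: pairs=16 depth=12 groups=1
Leftover pairs = 16 - 12 - (1-1) = 4
First group: deep chain of depth 12 + 4 sibling pairs
Remaining 0 groups: simple '{}' each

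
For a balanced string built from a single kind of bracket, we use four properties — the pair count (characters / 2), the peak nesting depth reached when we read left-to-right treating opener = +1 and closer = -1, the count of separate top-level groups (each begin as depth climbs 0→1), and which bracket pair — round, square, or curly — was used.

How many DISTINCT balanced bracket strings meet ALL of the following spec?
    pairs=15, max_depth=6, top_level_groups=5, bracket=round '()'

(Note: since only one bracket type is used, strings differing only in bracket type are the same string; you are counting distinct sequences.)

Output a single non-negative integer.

Spec: pairs=15 depth=6 groups=5
Count(depth <= 6) = 619482
Count(depth <= 5) = 537382
Count(depth == 6) = 619482 - 537382 = 82100

Answer: 82100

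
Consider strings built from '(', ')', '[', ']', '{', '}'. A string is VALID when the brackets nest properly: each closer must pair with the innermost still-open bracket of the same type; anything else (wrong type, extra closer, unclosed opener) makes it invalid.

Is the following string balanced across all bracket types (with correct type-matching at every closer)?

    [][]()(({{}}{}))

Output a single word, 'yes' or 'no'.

pos 0: push '['; stack = [
pos 1: ']' matches '['; pop; stack = (empty)
pos 2: push '['; stack = [
pos 3: ']' matches '['; pop; stack = (empty)
pos 4: push '('; stack = (
pos 5: ')' matches '('; pop; stack = (empty)
pos 6: push '('; stack = (
pos 7: push '('; stack = ((
pos 8: push '{'; stack = (({
pos 9: push '{'; stack = (({{
pos 10: '}' matches '{'; pop; stack = (({
pos 11: '}' matches '{'; pop; stack = ((
pos 12: push '{'; stack = (({
pos 13: '}' matches '{'; pop; stack = ((
pos 14: ')' matches '('; pop; stack = (
pos 15: ')' matches '('; pop; stack = (empty)
end: stack empty → VALID
Verdict: properly nested → yes

Answer: yes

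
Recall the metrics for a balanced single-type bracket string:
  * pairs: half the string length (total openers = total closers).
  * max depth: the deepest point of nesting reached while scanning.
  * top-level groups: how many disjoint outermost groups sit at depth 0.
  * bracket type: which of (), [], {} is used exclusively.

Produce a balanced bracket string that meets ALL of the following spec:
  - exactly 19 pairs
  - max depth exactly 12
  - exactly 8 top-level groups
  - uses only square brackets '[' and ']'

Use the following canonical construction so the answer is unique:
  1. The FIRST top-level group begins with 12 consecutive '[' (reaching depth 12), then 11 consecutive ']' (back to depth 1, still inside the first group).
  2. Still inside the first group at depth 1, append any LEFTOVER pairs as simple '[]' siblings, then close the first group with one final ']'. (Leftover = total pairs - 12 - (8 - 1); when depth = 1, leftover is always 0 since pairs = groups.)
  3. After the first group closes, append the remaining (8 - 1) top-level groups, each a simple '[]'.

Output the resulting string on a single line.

Spec: pairs=19 depth=12 groups=8
Leftover pairs = 19 - 12 - (8-1) = 0
First group: deep chain of depth 12 + 0 sibling pairs
Remaining 7 groups: simple '[]' each

Answer: [[[[[[[[[[[[]]]]]]]]]]]][][][][][][][]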